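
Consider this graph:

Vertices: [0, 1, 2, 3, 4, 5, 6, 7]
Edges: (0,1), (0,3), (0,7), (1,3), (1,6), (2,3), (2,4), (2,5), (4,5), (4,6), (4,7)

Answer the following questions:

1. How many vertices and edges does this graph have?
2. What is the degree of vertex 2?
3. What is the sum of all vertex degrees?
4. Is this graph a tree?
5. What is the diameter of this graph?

Count: 8 vertices, 11 edges.
Vertex 2 has neighbors [3, 4, 5], degree = 3.
Handshaking lemma: 2 * 11 = 22.
A tree on 8 vertices has 7 edges. This graph has 11 edges (4 extra). Not a tree.
Diameter (longest shortest path) = 3.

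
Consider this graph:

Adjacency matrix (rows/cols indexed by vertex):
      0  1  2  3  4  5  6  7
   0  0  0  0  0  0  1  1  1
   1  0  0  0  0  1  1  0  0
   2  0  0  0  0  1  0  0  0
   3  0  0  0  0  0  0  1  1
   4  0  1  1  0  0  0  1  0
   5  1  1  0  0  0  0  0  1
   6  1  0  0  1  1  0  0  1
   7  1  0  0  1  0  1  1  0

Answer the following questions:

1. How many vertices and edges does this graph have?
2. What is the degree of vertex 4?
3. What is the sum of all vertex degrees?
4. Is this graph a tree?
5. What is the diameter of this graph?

Count: 8 vertices, 11 edges.
Vertex 4 has neighbors [1, 2, 6], degree = 3.
Handshaking lemma: 2 * 11 = 22.
A tree on 8 vertices has 7 edges. This graph has 11 edges (4 extra). Not a tree.
Diameter (longest shortest path) = 3.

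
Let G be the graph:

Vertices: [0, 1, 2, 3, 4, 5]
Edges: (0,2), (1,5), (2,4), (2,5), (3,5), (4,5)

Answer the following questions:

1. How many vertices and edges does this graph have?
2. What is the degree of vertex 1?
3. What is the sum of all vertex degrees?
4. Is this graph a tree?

Count: 6 vertices, 6 edges.
Vertex 1 has neighbors [5], degree = 1.
Handshaking lemma: 2 * 6 = 12.
A tree on 6 vertices has 5 edges. This graph has 6 edges (1 extra). Not a tree.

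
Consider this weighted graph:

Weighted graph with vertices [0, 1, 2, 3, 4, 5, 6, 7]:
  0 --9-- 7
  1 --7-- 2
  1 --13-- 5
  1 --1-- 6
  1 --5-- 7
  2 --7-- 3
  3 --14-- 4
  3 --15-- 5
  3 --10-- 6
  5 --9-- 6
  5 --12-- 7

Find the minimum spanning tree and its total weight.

Applying Kruskal's algorithm (sort edges by weight, add if no cycle):
  Add (1,6) w=1
  Add (1,7) w=5
  Add (1,2) w=7
  Add (2,3) w=7
  Add (0,7) w=9
  Add (5,6) w=9
  Skip (3,6) w=10 (creates cycle)
  Skip (5,7) w=12 (creates cycle)
  Skip (1,5) w=13 (creates cycle)
  Add (3,4) w=14
  Skip (3,5) w=15 (creates cycle)
MST weight = 52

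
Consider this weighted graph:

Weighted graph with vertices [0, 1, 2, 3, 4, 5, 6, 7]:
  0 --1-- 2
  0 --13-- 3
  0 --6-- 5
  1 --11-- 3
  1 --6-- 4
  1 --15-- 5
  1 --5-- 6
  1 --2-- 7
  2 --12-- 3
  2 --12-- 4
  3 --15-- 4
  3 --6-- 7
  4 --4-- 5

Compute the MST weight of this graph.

Applying Kruskal's algorithm (sort edges by weight, add if no cycle):
  Add (0,2) w=1
  Add (1,7) w=2
  Add (4,5) w=4
  Add (1,6) w=5
  Add (0,5) w=6
  Add (1,4) w=6
  Add (3,7) w=6
  Skip (1,3) w=11 (creates cycle)
  Skip (2,3) w=12 (creates cycle)
  Skip (2,4) w=12 (creates cycle)
  Skip (0,3) w=13 (creates cycle)
  Skip (1,5) w=15 (creates cycle)
  Skip (3,4) w=15 (creates cycle)
MST weight = 30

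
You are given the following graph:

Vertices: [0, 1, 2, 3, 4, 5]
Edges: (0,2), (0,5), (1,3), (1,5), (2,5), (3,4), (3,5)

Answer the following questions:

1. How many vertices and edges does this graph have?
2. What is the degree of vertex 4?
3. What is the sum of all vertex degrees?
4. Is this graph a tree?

Count: 6 vertices, 7 edges.
Vertex 4 has neighbors [3], degree = 1.
Handshaking lemma: 2 * 7 = 14.
A tree on 6 vertices has 5 edges. This graph has 7 edges (2 extra). Not a tree.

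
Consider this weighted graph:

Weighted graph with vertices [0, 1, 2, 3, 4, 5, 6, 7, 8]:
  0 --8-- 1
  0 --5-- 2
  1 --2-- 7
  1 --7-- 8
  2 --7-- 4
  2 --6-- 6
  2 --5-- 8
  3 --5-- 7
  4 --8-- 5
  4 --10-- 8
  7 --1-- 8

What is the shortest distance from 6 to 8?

Using Dijkstra's algorithm from vertex 6:
Shortest path: 6 -> 2 -> 8
Total weight: 6 + 5 = 11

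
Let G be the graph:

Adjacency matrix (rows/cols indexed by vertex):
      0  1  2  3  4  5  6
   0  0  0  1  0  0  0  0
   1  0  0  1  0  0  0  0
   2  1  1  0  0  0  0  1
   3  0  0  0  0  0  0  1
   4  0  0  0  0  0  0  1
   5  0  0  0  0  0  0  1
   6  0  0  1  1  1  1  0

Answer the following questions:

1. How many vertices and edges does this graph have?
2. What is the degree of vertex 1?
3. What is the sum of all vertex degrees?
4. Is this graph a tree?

Count: 7 vertices, 6 edges.
Vertex 1 has neighbors [2], degree = 1.
Handshaking lemma: 2 * 6 = 12.
A graph is a tree iff it is connected and has exactly n-1 edges. This graph is connected (all 7 vertices in one component) and has 7-1 = 6 edges. It is a tree.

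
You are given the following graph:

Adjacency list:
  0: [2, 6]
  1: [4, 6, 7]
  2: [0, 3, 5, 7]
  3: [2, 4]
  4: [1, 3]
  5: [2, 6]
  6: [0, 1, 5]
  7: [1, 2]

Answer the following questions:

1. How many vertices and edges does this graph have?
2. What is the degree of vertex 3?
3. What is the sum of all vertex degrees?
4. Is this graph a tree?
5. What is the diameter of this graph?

Count: 8 vertices, 10 edges.
Vertex 3 has neighbors [2, 4], degree = 2.
Handshaking lemma: 2 * 10 = 20.
A tree on 8 vertices has 7 edges. This graph has 10 edges (3 extra). Not a tree.
Diameter (longest shortest path) = 3.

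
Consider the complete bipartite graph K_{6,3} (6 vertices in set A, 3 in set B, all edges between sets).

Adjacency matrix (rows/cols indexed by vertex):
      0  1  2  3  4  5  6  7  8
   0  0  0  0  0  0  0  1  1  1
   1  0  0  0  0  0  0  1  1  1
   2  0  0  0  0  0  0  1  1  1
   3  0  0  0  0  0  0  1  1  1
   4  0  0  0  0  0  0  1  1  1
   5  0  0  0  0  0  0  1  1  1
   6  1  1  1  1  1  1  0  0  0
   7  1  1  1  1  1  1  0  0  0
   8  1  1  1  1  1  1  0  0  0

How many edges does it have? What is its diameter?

K_{6,3} has 6 * 3 = 18 edges.
Any vertex reaches any opposite-side vertex in 1 step; same-side vertices reach in 2 steps via any opposite-side vertex.
Diameter = 2.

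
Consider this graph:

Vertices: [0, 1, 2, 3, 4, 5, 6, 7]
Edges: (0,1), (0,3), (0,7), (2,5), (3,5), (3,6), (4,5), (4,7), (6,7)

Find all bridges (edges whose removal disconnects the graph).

A bridge is an edge whose removal increases the number of connected components.
Bridges found: (0,1), (2,5)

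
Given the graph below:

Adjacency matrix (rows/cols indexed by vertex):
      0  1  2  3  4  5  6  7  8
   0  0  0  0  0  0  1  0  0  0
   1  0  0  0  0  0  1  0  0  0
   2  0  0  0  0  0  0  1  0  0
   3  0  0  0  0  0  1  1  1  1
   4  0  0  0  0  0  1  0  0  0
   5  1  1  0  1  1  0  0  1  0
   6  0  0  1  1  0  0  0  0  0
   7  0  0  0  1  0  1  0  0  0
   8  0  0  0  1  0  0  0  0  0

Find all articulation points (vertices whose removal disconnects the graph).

An articulation point is a vertex whose removal disconnects the graph.
Articulation points: [3, 5, 6]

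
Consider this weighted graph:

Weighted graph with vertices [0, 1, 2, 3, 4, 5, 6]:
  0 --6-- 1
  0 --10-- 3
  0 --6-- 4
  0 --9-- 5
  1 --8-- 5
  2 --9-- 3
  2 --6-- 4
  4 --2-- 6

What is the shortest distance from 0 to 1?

Using Dijkstra's algorithm from vertex 0:
Shortest path: 0 -> 1
Total weight: 6 = 6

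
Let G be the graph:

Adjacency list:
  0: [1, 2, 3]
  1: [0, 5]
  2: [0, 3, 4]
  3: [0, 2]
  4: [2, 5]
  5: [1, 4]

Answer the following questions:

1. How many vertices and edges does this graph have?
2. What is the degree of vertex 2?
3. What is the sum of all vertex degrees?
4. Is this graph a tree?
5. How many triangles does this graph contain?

Count: 6 vertices, 7 edges.
Vertex 2 has neighbors [0, 3, 4], degree = 3.
Handshaking lemma: 2 * 7 = 14.
A tree on 6 vertices has 5 edges. This graph has 7 edges (2 extra). Not a tree.
Number of triangles = 1.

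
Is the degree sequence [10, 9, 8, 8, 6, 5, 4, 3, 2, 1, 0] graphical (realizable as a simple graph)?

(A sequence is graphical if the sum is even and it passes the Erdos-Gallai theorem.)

Sum of degrees = 56. Sum is even but fails Erdos-Gallai. The sequence is NOT graphical.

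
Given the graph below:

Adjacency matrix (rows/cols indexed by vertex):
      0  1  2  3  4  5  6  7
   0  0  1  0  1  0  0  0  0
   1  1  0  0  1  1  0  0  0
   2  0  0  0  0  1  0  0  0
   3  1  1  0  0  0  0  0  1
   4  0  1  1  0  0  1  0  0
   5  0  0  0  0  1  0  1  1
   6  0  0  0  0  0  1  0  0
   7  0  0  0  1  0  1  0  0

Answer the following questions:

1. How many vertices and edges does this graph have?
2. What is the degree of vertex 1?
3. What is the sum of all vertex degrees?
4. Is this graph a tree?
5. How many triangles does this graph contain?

Count: 8 vertices, 9 edges.
Vertex 1 has neighbors [0, 3, 4], degree = 3.
Handshaking lemma: 2 * 9 = 18.
A tree on 8 vertices has 7 edges. This graph has 9 edges (2 extra). Not a tree.
Number of triangles = 1.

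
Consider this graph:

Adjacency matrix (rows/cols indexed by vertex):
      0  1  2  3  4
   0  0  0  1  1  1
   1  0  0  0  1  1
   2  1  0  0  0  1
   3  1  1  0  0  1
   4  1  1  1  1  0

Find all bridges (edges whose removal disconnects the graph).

No bridges found. The graph is 2-edge-connected (no single edge removal disconnects it).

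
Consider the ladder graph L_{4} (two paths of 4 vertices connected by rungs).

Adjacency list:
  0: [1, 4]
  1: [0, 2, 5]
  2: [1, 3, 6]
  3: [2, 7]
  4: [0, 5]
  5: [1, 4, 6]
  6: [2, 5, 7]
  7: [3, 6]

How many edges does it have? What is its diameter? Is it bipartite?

Ladder graph L_{4}: 4 rungs + 2 * (4-1) path edges = 4 + 6 = 10 edges.
Diameter = 4.
Ladder graphs are bipartite (alternating coloring along each path).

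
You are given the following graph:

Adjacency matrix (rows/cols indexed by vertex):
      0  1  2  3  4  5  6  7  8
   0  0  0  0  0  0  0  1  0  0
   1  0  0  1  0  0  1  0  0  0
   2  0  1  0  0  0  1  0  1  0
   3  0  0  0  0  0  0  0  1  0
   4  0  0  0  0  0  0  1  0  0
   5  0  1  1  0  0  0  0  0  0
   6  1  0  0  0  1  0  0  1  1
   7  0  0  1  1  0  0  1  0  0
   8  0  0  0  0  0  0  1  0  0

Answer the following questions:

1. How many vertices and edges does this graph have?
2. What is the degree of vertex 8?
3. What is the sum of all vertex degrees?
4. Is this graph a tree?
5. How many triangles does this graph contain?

Count: 9 vertices, 9 edges.
Vertex 8 has neighbors [6], degree = 1.
Handshaking lemma: 2 * 9 = 18.
A tree on 9 vertices has 8 edges. This graph has 9 edges (1 extra). Not a tree.
Number of triangles = 1.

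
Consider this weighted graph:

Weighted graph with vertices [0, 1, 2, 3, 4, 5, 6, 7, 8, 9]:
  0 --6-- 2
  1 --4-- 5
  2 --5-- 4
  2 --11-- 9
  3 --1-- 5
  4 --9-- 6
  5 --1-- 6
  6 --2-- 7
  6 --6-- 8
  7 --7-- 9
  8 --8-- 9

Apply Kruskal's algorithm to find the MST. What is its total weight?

Applying Kruskal's algorithm (sort edges by weight, add if no cycle):
  Add (3,5) w=1
  Add (5,6) w=1
  Add (6,7) w=2
  Add (1,5) w=4
  Add (2,4) w=5
  Add (0,2) w=6
  Add (6,8) w=6
  Add (7,9) w=7
  Skip (8,9) w=8 (creates cycle)
  Add (4,6) w=9
  Skip (2,9) w=11 (creates cycle)
MST weight = 41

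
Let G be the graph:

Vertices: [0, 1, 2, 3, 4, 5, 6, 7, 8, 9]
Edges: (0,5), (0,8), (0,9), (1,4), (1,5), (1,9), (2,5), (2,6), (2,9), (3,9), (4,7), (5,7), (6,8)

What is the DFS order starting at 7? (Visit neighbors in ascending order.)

DFS from vertex 7 (neighbors processed in ascending order):
Visit order: 7, 4, 1, 5, 0, 8, 6, 2, 9, 3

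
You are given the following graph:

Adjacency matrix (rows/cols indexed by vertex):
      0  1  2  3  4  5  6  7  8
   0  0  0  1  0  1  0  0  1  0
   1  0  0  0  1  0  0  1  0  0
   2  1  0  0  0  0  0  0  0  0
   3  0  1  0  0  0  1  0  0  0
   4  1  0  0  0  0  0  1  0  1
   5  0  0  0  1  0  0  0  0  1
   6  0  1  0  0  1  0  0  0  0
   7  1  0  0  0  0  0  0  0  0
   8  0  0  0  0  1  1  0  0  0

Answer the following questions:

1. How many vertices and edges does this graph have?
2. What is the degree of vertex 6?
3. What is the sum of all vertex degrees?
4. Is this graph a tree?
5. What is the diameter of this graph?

Count: 9 vertices, 9 edges.
Vertex 6 has neighbors [1, 4], degree = 2.
Handshaking lemma: 2 * 9 = 18.
A tree on 9 vertices has 8 edges. This graph has 9 edges (1 extra). Not a tree.
Diameter (longest shortest path) = 5.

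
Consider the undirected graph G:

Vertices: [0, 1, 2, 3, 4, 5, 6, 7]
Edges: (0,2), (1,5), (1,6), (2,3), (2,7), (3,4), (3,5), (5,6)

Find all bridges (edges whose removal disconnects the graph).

A bridge is an edge whose removal increases the number of connected components.
Bridges found: (0,2), (2,3), (2,7), (3,4), (3,5)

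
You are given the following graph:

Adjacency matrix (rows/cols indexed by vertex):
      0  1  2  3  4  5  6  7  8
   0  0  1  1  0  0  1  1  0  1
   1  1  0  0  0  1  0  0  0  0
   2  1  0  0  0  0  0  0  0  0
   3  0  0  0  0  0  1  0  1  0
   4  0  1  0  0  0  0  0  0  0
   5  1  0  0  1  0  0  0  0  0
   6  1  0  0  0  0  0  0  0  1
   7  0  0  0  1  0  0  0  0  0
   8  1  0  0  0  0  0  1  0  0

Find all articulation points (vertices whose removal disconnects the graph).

An articulation point is a vertex whose removal disconnects the graph.
Articulation points: [0, 1, 3, 5]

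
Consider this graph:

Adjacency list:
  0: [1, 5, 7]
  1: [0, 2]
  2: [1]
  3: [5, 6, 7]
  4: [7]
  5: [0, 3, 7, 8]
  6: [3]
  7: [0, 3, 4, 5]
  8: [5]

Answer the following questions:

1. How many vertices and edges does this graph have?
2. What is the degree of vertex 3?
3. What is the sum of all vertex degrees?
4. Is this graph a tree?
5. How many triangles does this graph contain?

Count: 9 vertices, 10 edges.
Vertex 3 has neighbors [5, 6, 7], degree = 3.
Handshaking lemma: 2 * 10 = 20.
A tree on 9 vertices has 8 edges. This graph has 10 edges (2 extra). Not a tree.
Number of triangles = 2.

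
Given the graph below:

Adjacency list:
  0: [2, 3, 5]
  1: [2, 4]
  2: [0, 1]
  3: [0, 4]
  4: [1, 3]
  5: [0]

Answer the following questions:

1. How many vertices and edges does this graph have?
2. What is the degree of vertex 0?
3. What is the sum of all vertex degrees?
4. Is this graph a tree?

Count: 6 vertices, 6 edges.
Vertex 0 has neighbors [2, 3, 5], degree = 3.
Handshaking lemma: 2 * 6 = 12.
A tree on 6 vertices has 5 edges. This graph has 6 edges (1 extra). Not a tree.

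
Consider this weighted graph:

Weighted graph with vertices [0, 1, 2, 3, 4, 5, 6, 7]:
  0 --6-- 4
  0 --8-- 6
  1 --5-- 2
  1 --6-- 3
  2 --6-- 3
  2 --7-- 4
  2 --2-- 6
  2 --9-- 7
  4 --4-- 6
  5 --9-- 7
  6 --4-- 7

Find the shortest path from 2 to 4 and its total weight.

Using Dijkstra's algorithm from vertex 2:
Shortest path: 2 -> 6 -> 4
Total weight: 2 + 4 = 6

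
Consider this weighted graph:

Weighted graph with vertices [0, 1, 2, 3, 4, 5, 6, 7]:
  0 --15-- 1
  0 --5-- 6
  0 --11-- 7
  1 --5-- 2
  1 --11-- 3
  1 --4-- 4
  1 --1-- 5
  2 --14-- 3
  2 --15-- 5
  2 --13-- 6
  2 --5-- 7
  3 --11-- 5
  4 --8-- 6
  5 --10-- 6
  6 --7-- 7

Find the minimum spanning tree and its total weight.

Applying Kruskal's algorithm (sort edges by weight, add if no cycle):
  Add (1,5) w=1
  Add (1,4) w=4
  Add (0,6) w=5
  Add (1,2) w=5
  Add (2,7) w=5
  Add (6,7) w=7
  Skip (4,6) w=8 (creates cycle)
  Skip (5,6) w=10 (creates cycle)
  Skip (0,7) w=11 (creates cycle)
  Add (1,3) w=11
  Skip (3,5) w=11 (creates cycle)
  Skip (2,6) w=13 (creates cycle)
  Skip (2,3) w=14 (creates cycle)
  Skip (0,1) w=15 (creates cycle)
  Skip (2,5) w=15 (creates cycle)
MST weight = 38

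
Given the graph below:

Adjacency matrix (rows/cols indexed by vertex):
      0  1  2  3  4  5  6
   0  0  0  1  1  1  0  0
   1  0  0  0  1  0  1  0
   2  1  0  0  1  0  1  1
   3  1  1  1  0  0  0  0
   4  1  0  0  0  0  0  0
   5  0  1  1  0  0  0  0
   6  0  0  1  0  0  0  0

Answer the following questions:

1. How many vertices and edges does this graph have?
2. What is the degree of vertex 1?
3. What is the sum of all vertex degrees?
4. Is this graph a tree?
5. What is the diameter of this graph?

Count: 7 vertices, 8 edges.
Vertex 1 has neighbors [3, 5], degree = 2.
Handshaking lemma: 2 * 8 = 16.
A tree on 7 vertices has 6 edges. This graph has 8 edges (2 extra). Not a tree.
Diameter (longest shortest path) = 3.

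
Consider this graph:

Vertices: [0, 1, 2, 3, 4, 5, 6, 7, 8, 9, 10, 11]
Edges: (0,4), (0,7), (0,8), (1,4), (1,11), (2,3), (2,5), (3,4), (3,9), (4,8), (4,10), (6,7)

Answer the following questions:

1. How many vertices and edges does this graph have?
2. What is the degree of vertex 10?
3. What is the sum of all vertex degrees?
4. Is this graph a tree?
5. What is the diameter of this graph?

Count: 12 vertices, 12 edges.
Vertex 10 has neighbors [4], degree = 1.
Handshaking lemma: 2 * 12 = 24.
A tree on 12 vertices has 11 edges. This graph has 12 edges (1 extra). Not a tree.
Diameter (longest shortest path) = 6.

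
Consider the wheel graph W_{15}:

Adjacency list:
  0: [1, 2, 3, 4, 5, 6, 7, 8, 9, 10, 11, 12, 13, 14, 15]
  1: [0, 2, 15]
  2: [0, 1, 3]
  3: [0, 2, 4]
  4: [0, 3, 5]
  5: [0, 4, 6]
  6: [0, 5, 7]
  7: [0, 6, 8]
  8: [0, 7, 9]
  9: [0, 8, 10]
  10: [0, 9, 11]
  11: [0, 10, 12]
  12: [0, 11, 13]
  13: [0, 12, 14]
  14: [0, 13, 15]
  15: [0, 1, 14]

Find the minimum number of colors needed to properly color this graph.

W_{15} = C_{15} plus a hub adjacent to every cycle vertex.
The outer cycle needs 3 colors (odd cycle); the hub is adjacent to all of them so needs a fresh color.
Chromatic number = 3 + 1 = 4.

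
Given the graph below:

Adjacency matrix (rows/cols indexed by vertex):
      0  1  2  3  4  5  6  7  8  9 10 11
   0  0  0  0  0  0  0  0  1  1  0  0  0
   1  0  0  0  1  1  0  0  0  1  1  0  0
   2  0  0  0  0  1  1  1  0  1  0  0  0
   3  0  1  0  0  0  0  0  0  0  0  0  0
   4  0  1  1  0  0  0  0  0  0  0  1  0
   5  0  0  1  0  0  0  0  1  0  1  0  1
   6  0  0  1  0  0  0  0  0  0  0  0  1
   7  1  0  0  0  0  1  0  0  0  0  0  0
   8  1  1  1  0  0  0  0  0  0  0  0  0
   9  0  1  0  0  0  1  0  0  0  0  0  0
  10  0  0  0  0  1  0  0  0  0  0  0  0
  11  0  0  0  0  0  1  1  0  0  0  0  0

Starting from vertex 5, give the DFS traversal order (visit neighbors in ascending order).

DFS from vertex 5 (neighbors processed in ascending order):
Visit order: 5, 2, 4, 1, 3, 8, 0, 7, 9, 10, 6, 11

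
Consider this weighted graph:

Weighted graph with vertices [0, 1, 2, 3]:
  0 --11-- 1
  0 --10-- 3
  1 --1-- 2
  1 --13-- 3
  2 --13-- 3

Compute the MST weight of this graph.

Applying Kruskal's algorithm (sort edges by weight, add if no cycle):
  Add (1,2) w=1
  Add (0,3) w=10
  Add (0,1) w=11
  Skip (1,3) w=13 (creates cycle)
  Skip (2,3) w=13 (creates cycle)
MST weight = 22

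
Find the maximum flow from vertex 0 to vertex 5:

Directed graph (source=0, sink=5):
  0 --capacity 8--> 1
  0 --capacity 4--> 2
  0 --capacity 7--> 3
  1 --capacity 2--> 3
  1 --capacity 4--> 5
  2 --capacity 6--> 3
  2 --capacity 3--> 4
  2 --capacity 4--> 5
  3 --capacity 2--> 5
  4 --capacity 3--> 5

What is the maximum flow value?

Computing max flow:
  Flow on (0->1): 6/8
  Flow on (0->2): 4/4
  Flow on (1->3): 2/2
  Flow on (1->5): 4/4
  Flow on (2->5): 4/4
  Flow on (3->5): 2/2
Maximum flow = 10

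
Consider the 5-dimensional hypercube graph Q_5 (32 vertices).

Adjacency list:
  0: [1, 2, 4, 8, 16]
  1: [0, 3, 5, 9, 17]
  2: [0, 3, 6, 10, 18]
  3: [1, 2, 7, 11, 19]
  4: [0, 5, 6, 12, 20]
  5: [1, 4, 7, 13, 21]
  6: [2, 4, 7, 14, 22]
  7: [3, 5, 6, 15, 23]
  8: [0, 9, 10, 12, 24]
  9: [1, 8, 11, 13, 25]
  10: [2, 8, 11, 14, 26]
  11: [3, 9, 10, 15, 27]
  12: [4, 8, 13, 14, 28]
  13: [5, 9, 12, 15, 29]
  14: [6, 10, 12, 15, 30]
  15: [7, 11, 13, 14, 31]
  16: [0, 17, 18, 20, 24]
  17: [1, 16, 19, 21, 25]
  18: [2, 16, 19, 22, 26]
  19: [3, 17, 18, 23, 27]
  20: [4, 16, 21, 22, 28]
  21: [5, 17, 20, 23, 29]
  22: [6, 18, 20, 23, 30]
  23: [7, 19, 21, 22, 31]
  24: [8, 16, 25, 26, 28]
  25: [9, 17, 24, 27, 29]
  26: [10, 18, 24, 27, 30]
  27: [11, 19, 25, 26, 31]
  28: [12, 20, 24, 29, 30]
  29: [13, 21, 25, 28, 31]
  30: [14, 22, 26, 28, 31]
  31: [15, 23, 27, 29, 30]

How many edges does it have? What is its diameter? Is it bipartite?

The 5-dimensional hypercube Q_5 has 32 vertices and each vertex has degree 5.
Total edges = 32 * 5 / 2 = 80.
Diameter = 5 (max Hamming distance between binary labels).
Hypercubes are bipartite (partition by parity of binary representation).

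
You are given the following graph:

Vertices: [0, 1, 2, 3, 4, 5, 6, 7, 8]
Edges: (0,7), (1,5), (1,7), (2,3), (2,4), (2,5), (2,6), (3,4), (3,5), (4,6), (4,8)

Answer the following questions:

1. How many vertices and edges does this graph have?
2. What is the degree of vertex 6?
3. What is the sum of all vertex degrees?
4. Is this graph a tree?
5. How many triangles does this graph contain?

Count: 9 vertices, 11 edges.
Vertex 6 has neighbors [2, 4], degree = 2.
Handshaking lemma: 2 * 11 = 22.
A tree on 9 vertices has 8 edges. This graph has 11 edges (3 extra). Not a tree.
Number of triangles = 3.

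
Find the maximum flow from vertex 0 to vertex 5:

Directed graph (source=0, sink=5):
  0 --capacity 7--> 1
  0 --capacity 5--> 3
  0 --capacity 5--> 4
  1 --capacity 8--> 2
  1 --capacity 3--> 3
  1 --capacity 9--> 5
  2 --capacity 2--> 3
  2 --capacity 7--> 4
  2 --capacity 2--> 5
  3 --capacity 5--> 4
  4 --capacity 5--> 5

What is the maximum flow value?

Computing max flow:
  Flow on (0->1): 7/7
  Flow on (0->3): 5/5
  Flow on (1->5): 7/9
  Flow on (3->4): 5/5
  Flow on (4->5): 5/5
Maximum flow = 12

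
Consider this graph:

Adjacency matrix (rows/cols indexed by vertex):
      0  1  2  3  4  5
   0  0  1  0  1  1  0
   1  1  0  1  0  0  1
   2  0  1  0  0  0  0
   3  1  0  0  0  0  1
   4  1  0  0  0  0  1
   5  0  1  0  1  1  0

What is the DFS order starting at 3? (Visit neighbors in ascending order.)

DFS from vertex 3 (neighbors processed in ascending order):
Visit order: 3, 0, 1, 2, 5, 4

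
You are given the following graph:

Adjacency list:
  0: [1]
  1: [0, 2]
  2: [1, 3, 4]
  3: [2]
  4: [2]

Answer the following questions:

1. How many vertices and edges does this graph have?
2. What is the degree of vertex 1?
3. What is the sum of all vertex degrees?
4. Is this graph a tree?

Count: 5 vertices, 4 edges.
Vertex 1 has neighbors [0, 2], degree = 2.
Handshaking lemma: 2 * 4 = 8.
A graph is a tree iff it is connected and has exactly n-1 edges. This graph is connected (all 5 vertices in one component) and has 5-1 = 4 edges. It is a tree.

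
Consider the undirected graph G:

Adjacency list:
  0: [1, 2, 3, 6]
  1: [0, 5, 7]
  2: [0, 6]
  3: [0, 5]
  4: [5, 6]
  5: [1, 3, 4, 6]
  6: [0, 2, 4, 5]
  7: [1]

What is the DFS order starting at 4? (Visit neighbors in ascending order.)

DFS from vertex 4 (neighbors processed in ascending order):
Visit order: 4, 5, 1, 0, 2, 6, 3, 7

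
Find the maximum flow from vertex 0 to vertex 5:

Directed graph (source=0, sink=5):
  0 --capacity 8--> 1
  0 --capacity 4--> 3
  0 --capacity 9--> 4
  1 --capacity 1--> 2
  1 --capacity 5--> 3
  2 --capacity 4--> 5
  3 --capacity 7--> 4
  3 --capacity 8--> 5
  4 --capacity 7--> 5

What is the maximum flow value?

Computing max flow:
  Flow on (0->1): 6/8
  Flow on (0->3): 3/4
  Flow on (0->4): 7/9
  Flow on (1->2): 1/1
  Flow on (1->3): 5/5
  Flow on (2->5): 1/4
  Flow on (3->5): 8/8
  Flow on (4->5): 7/7
Maximum flow = 16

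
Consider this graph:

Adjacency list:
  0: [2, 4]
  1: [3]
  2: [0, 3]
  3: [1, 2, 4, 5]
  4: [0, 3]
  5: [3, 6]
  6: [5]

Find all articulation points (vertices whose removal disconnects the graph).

An articulation point is a vertex whose removal disconnects the graph.
Articulation points: [3, 5]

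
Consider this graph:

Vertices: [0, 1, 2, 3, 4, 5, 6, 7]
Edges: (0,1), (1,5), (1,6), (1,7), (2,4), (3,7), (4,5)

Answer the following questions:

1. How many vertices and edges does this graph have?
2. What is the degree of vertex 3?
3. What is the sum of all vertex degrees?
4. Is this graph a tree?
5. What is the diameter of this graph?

Count: 8 vertices, 7 edges.
Vertex 3 has neighbors [7], degree = 1.
Handshaking lemma: 2 * 7 = 14.
A graph is a tree iff it is connected and has exactly n-1 edges. This graph is connected (all 8 vertices in one component) and has 8-1 = 7 edges. It is a tree.
Diameter (longest shortest path) = 5.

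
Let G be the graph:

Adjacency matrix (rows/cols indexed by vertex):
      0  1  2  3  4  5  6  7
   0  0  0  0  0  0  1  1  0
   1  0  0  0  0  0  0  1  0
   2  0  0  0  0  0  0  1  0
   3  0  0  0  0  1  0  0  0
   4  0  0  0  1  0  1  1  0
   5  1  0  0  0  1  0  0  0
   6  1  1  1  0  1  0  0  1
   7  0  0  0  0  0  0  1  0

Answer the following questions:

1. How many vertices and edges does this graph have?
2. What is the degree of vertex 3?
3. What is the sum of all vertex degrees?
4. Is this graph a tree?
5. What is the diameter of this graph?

Count: 8 vertices, 8 edges.
Vertex 3 has neighbors [4], degree = 1.
Handshaking lemma: 2 * 8 = 16.
A tree on 8 vertices has 7 edges. This graph has 8 edges (1 extra). Not a tree.
Diameter (longest shortest path) = 3.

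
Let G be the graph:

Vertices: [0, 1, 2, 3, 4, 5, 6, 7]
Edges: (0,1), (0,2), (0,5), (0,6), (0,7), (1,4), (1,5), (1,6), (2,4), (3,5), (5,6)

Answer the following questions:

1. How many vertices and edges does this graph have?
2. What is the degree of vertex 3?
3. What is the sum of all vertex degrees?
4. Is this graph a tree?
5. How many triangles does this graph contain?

Count: 8 vertices, 11 edges.
Vertex 3 has neighbors [5], degree = 1.
Handshaking lemma: 2 * 11 = 22.
A tree on 8 vertices has 7 edges. This graph has 11 edges (4 extra). Not a tree.
Number of triangles = 4.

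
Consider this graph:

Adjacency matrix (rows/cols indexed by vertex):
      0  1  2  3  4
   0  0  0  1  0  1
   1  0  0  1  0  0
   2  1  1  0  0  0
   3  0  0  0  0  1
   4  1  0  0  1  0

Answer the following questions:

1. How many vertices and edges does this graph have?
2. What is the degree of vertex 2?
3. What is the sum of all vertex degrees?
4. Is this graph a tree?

Count: 5 vertices, 4 edges.
Vertex 2 has neighbors [0, 1], degree = 2.
Handshaking lemma: 2 * 4 = 8.
A graph is a tree iff it is connected and has exactly n-1 edges. This graph is connected (all 5 vertices in one component) and has 5-1 = 4 edges. It is a tree.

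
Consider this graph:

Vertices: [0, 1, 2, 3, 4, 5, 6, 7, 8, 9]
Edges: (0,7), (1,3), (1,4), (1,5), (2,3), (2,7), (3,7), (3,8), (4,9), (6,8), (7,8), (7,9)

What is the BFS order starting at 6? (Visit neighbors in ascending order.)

BFS from vertex 6 (neighbors processed in ascending order):
Visit order: 6, 8, 3, 7, 1, 2, 0, 9, 4, 5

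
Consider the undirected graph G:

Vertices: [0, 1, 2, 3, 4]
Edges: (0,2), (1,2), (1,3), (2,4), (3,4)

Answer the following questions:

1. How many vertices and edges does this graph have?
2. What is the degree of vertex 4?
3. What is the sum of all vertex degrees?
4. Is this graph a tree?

Count: 5 vertices, 5 edges.
Vertex 4 has neighbors [2, 3], degree = 2.
Handshaking lemma: 2 * 5 = 10.
A tree on 5 vertices has 4 edges. This graph has 5 edges (1 extra). Not a tree.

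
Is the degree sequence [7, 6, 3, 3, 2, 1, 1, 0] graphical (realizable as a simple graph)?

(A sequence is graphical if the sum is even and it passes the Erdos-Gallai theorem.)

Sum of degrees = 23. Sum is odd, so the sequence is NOT graphical.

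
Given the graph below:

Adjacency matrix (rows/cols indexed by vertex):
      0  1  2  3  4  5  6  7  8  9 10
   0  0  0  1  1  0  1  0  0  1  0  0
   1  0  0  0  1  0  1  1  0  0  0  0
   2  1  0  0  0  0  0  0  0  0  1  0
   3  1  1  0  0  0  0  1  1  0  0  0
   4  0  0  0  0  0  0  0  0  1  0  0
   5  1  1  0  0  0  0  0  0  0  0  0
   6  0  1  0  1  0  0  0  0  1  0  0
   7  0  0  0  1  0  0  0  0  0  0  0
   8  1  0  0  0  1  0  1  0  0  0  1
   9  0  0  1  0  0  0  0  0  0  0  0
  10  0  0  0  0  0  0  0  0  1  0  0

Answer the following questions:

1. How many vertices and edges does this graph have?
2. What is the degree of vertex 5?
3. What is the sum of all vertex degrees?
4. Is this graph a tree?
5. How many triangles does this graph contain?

Count: 11 vertices, 13 edges.
Vertex 5 has neighbors [0, 1], degree = 2.
Handshaking lemma: 2 * 13 = 26.
A tree on 11 vertices has 10 edges. This graph has 13 edges (3 extra). Not a tree.
Number of triangles = 1.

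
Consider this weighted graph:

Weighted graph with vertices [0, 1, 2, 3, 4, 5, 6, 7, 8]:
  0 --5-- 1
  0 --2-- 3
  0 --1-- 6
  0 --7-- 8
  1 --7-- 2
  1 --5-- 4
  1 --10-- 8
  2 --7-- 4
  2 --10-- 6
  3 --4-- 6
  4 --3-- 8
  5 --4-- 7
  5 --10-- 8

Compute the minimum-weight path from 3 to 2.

Using Dijkstra's algorithm from vertex 3:
Shortest path: 3 -> 0 -> 6 -> 2
Total weight: 2 + 1 + 10 = 13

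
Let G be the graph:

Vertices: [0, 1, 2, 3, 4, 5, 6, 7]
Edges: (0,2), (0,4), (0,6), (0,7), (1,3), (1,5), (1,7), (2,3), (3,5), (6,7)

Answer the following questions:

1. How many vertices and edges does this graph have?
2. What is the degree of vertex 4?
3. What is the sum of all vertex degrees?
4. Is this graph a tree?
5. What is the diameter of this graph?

Count: 8 vertices, 10 edges.
Vertex 4 has neighbors [0], degree = 1.
Handshaking lemma: 2 * 10 = 20.
A tree on 8 vertices has 7 edges. This graph has 10 edges (3 extra). Not a tree.
Diameter (longest shortest path) = 4.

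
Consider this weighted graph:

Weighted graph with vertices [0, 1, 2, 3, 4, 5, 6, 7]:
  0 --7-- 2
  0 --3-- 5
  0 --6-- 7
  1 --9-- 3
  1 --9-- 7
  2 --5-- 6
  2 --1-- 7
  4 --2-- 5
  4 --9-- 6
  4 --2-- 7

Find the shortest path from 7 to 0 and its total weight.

Using Dijkstra's algorithm from vertex 7:
Shortest path: 7 -> 0
Total weight: 6 = 6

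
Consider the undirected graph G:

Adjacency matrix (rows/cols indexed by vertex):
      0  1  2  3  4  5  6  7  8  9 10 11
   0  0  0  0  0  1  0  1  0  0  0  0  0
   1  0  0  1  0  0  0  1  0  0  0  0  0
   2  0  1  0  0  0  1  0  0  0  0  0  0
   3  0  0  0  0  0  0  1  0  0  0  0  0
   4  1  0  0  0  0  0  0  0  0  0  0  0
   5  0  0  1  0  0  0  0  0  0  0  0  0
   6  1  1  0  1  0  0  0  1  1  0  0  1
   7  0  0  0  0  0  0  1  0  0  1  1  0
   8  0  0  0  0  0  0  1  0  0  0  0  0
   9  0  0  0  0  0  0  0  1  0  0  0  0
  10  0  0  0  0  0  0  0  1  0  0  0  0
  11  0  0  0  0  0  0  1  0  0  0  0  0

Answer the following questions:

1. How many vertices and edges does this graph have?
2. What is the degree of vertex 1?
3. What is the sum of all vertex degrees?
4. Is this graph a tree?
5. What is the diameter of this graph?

Count: 12 vertices, 11 edges.
Vertex 1 has neighbors [2, 6], degree = 2.
Handshaking lemma: 2 * 11 = 22.
A graph is a tree iff it is connected and has exactly n-1 edges. This graph is connected (all 12 vertices in one component) and has 12-1 = 11 edges. It is a tree.
Diameter (longest shortest path) = 5.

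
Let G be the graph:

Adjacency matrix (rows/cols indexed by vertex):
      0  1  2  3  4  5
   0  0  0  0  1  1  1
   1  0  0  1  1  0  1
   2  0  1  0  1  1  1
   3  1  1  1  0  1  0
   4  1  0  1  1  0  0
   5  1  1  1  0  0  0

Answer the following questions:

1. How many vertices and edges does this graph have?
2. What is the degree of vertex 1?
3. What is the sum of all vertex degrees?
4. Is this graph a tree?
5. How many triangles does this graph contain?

Count: 6 vertices, 10 edges.
Vertex 1 has neighbors [2, 3, 5], degree = 3.
Handshaking lemma: 2 * 10 = 20.
A tree on 6 vertices has 5 edges. This graph has 10 edges (5 extra). Not a tree.
Number of triangles = 4.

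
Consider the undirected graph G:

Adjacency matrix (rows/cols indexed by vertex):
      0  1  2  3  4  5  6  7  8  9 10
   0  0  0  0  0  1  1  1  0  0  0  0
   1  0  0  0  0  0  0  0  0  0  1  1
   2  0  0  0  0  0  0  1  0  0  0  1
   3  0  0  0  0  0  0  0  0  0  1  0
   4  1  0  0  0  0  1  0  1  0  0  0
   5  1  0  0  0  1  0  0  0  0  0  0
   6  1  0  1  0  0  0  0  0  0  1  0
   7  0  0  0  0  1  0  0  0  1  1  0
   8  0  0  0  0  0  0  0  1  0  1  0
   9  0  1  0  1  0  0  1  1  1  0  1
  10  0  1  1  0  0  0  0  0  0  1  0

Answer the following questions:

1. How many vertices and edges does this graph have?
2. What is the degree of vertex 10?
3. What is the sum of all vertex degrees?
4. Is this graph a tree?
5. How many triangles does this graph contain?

Count: 11 vertices, 15 edges.
Vertex 10 has neighbors [1, 2, 9], degree = 3.
Handshaking lemma: 2 * 15 = 30.
A tree on 11 vertices has 10 edges. This graph has 15 edges (5 extra). Not a tree.
Number of triangles = 3.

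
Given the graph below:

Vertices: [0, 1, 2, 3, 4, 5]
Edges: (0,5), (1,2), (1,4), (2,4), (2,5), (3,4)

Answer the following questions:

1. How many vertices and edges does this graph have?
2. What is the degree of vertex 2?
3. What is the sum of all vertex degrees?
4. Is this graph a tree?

Count: 6 vertices, 6 edges.
Vertex 2 has neighbors [1, 4, 5], degree = 3.
Handshaking lemma: 2 * 6 = 12.
A tree on 6 vertices has 5 edges. This graph has 6 edges (1 extra). Not a tree.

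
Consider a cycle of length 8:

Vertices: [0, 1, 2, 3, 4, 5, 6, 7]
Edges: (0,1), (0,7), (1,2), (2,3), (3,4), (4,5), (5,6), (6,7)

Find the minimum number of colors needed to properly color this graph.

This is an even cycle (C_8). Even cycles are bipartite.
Chromatic number = 2.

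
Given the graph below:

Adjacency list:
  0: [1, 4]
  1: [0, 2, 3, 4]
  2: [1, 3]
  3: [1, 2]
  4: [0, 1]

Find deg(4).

Vertex 4 has neighbors [0, 1], so deg(4) = 2.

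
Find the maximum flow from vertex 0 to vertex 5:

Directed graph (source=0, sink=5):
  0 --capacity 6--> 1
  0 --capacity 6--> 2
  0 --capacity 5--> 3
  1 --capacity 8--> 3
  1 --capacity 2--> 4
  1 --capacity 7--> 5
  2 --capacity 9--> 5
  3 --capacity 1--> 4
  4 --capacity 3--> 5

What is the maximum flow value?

Computing max flow:
  Flow on (0->1): 6/6
  Flow on (0->2): 6/6
  Flow on (0->3): 1/5
  Flow on (1->5): 6/7
  Flow on (2->5): 6/9
  Flow on (3->4): 1/1
  Flow on (4->5): 1/3
Maximum flow = 13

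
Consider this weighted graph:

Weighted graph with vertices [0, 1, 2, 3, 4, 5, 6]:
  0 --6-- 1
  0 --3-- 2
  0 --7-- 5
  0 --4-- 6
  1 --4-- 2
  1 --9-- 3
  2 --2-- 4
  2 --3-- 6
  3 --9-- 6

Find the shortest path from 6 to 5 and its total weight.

Using Dijkstra's algorithm from vertex 6:
Shortest path: 6 -> 0 -> 5
Total weight: 4 + 7 = 11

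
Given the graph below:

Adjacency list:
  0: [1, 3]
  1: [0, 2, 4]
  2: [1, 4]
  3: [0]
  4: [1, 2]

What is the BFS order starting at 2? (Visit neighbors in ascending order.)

BFS from vertex 2 (neighbors processed in ascending order):
Visit order: 2, 1, 4, 0, 3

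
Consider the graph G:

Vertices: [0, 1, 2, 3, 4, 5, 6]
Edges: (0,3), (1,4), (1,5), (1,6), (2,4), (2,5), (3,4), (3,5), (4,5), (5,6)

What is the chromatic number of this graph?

The graph has a maximum clique of size 3 (lower bound on chromatic number).
A valid 3-coloring: {0: 0, 1: 2, 2: 2, 3: 2, 4: 1, 5: 0, 6: 1}.
Chromatic number = 3.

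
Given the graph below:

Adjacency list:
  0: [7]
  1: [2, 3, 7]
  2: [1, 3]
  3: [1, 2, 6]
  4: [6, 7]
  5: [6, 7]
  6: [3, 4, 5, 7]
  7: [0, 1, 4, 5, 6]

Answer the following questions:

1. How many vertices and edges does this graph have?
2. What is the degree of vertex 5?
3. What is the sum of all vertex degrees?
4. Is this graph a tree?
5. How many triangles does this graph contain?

Count: 8 vertices, 11 edges.
Vertex 5 has neighbors [6, 7], degree = 2.
Handshaking lemma: 2 * 11 = 22.
A tree on 8 vertices has 7 edges. This graph has 11 edges (4 extra). Not a tree.
Number of triangles = 3.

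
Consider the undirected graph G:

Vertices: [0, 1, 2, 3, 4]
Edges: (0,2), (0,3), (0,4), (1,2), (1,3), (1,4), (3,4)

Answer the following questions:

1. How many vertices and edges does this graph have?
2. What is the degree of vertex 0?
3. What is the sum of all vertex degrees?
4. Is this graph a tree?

Count: 5 vertices, 7 edges.
Vertex 0 has neighbors [2, 3, 4], degree = 3.
Handshaking lemma: 2 * 7 = 14.
A tree on 5 vertices has 4 edges. This graph has 7 edges (3 extra). Not a tree.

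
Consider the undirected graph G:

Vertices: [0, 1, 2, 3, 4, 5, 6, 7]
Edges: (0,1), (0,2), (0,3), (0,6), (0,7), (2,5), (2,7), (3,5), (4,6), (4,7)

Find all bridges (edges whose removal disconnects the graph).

A bridge is an edge whose removal increases the number of connected components.
Bridges found: (0,1)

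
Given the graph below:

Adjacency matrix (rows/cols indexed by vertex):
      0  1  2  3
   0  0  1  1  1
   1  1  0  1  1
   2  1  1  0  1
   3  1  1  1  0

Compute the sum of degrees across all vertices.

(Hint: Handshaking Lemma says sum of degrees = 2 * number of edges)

Count edges: 6 edges.
By Handshaking Lemma: sum of degrees = 2 * 6 = 12.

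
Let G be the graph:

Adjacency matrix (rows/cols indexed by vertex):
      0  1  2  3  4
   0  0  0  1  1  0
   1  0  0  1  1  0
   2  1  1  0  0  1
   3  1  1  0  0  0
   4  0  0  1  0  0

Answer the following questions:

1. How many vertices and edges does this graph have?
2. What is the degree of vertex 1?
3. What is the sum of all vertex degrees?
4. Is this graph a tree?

Count: 5 vertices, 5 edges.
Vertex 1 has neighbors [2, 3], degree = 2.
Handshaking lemma: 2 * 5 = 10.
A tree on 5 vertices has 4 edges. This graph has 5 edges (1 extra). Not a tree.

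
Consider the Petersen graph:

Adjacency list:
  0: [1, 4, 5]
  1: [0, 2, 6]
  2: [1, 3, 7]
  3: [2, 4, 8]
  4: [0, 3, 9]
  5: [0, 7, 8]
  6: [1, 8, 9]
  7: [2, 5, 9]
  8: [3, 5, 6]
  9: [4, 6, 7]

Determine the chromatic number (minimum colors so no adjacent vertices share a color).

The Petersen graph contains odd cycles (e.g. the outer 5-cycle), so chi >= 3.
A proper 3-coloring exists (it is a well-known 3-chromatic graph).
Chromatic number = 3.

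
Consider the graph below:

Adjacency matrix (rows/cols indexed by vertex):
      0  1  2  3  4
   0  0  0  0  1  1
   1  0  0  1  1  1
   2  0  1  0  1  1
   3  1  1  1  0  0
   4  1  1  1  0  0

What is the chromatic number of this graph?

The graph has a maximum clique of size 3 (lower bound on chromatic number).
A valid 3-coloring: {0: 0, 1: 0, 2: 1, 3: 2, 4: 2}.
Chromatic number = 3.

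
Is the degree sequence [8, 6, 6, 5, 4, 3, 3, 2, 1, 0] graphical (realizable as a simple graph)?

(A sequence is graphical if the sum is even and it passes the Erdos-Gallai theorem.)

Sum of degrees = 38. Sum is even and passes Erdos-Gallai. The sequence IS graphical.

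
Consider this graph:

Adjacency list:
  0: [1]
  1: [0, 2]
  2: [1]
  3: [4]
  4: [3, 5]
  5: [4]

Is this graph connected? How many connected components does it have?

Checking connectivity: the graph has 2 connected component(s).
Components: [[0, 1, 2], [3, 4, 5]]. The graph is NOT connected.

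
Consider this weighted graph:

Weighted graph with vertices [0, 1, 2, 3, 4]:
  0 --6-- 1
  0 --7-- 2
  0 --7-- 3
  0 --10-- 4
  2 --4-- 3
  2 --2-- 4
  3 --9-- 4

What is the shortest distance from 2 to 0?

Using Dijkstra's algorithm from vertex 2:
Shortest path: 2 -> 0
Total weight: 7 = 7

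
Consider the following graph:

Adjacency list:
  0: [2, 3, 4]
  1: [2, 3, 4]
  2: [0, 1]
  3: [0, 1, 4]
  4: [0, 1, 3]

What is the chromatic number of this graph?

The graph has a maximum clique of size 3 (lower bound on chromatic number).
A valid 3-coloring: {0: 0, 1: 0, 2: 1, 3: 1, 4: 2}.
Chromatic number = 3.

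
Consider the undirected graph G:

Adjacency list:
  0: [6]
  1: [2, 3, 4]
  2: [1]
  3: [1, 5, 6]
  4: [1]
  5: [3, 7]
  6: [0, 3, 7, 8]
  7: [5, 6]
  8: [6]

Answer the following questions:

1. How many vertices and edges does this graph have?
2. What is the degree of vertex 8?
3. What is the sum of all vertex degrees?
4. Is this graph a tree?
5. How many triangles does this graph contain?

Count: 9 vertices, 9 edges.
Vertex 8 has neighbors [6], degree = 1.
Handshaking lemma: 2 * 9 = 18.
A tree on 9 vertices has 8 edges. This graph has 9 edges (1 extra). Not a tree.
Number of triangles = 0.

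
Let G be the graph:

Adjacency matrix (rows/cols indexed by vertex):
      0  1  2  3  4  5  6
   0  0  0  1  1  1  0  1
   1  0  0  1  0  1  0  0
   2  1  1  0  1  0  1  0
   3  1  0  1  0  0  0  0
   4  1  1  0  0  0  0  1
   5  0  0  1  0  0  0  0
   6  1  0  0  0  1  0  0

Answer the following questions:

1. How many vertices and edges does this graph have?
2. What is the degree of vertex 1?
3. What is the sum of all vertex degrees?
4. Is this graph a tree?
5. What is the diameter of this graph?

Count: 7 vertices, 9 edges.
Vertex 1 has neighbors [2, 4], degree = 2.
Handshaking lemma: 2 * 9 = 18.
A tree on 7 vertices has 6 edges. This graph has 9 edges (3 extra). Not a tree.
Diameter (longest shortest path) = 3.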